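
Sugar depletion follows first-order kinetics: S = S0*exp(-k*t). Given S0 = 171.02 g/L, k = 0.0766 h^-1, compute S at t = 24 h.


S = S0 * exp(-k * t)
S = 171.02 * exp(-0.0766 * 24)
S = 27.2044 g/L

27.2044 g/L


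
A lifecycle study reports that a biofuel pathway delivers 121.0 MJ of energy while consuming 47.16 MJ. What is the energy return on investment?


EROI = E_out / E_in
= 121.0 / 47.16
= 2.5657

2.5657


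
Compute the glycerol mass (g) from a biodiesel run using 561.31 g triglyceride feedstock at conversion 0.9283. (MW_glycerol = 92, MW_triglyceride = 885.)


glycerol = oil * conv * (92/885)
= 561.31 * 0.9283 * 92 / 885
= 54.1671 g

54.1671 g


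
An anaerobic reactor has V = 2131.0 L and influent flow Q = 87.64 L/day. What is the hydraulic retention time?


HRT = V / Q
= 2131.0 / 87.64
= 24.3154 days

24.3154 days


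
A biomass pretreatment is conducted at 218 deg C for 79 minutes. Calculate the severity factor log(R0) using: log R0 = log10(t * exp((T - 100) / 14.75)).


logR0 = log10(t * exp((T - 100) / 14.75))
= log10(79 * exp((218 - 100) / 14.75))
= 5.3720

5.3720


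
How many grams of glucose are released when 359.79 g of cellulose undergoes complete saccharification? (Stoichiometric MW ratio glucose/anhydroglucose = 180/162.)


glucose = cellulose * 180/162
= 359.79 * 180/162
= 399.7667 g

399.7667 g


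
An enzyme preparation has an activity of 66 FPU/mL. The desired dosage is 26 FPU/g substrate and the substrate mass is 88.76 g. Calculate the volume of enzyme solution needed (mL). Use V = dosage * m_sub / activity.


V = dosage * m_sub / activity
V = 26 * 88.76 / 66
V = 34.9661 mL

34.9661 mL


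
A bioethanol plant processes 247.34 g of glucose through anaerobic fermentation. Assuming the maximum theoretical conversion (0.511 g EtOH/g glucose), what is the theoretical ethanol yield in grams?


Theoretical ethanol yield: m_EtOH = 0.511 * m_glucose
m_EtOH = 0.511 * 247.34 = 126.3907 g

126.3907 g


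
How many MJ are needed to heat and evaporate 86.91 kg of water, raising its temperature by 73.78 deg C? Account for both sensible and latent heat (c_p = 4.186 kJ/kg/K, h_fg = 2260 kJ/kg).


E = m_water * (4.186 * dT + 2260) / 1000
= 86.91 * (4.186 * 73.78 + 2260) / 1000
= 223.2582 MJ

223.2582 MJ


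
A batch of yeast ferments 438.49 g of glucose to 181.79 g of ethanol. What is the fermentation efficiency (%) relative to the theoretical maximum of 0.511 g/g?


Fermentation efficiency = (actual / (0.511 * glucose)) * 100
= (181.79 / (0.511 * 438.49)) * 100
= 81.1315%

81.1315%


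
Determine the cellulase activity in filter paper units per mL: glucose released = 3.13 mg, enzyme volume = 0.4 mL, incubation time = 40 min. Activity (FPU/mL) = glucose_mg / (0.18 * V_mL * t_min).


Activity = glucose_mg / (0.18 mg/umol * V_mL * t_min)
= 3.13 / (0.18 * 0.4 * 40)
= 1.0868 FPU/mL

1.0868 FPU/mL


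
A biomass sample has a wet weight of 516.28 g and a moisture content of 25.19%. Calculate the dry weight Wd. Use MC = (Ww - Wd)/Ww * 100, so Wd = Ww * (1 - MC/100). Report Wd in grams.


Wd = Ww * (1 - MC/100)
= 516.28 * (1 - 25.19/100)
= 386.2291 g

386.2291 g


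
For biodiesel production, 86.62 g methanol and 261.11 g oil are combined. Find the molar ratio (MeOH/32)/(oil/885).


Molar ratio = n_MeOH / n_oil = (MeOH/32) / (oil/885) = (MeOH * 885) / (32 * oil)
= (86.62 * 885) / (32 * 261.11)
= 9.1746

9.1746


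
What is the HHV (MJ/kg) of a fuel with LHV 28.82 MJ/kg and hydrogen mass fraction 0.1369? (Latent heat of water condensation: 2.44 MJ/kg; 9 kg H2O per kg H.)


HHV = LHV + H_frac * 9 * 2.44
= 28.82 + 0.1369 * 9 * 2.44
= 31.8263 MJ/kg

31.8263 MJ/kg


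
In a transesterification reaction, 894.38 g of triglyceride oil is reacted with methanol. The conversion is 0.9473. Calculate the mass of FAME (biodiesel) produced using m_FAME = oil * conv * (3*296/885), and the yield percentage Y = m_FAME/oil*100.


m_FAME = oil * conv * (3 * 296 / 885) = oil * conv * (888/885)
= 894.38 * 0.9473 * 888 / 885
= 850.1182 g
Y = m_FAME / oil * 100 = conv * (888/885) * 100
= 0.9473 * 888 / 885 * 100
= 95.05%

850.1182 g FAME; Y = 95.05%


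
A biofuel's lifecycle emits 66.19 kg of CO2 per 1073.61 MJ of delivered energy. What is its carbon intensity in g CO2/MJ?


CI = CO2 * 1000 / E
= 66.19 * 1000 / 1073.61
= 61.6518 g CO2/MJ

61.6518 g CO2/MJ


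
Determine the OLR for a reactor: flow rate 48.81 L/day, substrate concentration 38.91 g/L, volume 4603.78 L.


OLR = Q * S / V
= 48.81 * 38.91 / 4603.78
= 0.4125 g/L/day

0.4125 g/L/day


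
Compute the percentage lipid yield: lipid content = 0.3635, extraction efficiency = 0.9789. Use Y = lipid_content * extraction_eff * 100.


Y = lipid_content * extraction_eff * 100
= 0.3635 * 0.9789 * 100
= 35.5830%

35.5830%


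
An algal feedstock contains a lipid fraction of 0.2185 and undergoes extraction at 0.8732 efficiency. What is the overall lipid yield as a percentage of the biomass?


Y = lipid_content * extraction_eff * 100
= 0.2185 * 0.8732 * 100
= 19.0794%

19.0794%


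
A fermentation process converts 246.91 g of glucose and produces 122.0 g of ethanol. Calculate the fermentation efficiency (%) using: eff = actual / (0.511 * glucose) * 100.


Fermentation efficiency = (actual / (0.511 * glucose)) * 100
= (122.0 / (0.511 * 246.91)) * 100
= 96.6942%

96.6942%


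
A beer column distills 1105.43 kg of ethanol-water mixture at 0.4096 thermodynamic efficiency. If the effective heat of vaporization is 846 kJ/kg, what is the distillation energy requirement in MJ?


E = m * 846 / (eta * 1000)
= 1105.43 * 846 / (0.4096 * 1000)
= 2283.1879 MJ

2283.1879 MJ


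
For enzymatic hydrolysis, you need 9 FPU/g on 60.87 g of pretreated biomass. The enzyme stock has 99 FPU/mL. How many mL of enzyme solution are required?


V = dosage * m_sub / activity
V = 9 * 60.87 / 99
V = 5.5336 mL

5.5336 mL


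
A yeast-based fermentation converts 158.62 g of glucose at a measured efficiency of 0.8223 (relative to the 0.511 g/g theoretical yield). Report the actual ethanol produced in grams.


Actual ethanol: m = 0.511 * 158.62 * 0.8223
m = 66.6514 g

66.6514 g


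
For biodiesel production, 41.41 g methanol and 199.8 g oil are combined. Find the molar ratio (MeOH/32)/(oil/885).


Molar ratio = n_MeOH / n_oil = (MeOH/32) / (oil/885) = (MeOH * 885) / (32 * oil)
= (41.41 * 885) / (32 * 199.8)
= 5.7320

5.7320


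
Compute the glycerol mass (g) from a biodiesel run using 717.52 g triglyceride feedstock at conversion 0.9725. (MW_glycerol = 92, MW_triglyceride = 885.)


glycerol = oil * conv * (92/885)
= 717.52 * 0.9725 * 92 / 885
= 72.5384 g

72.5384 g


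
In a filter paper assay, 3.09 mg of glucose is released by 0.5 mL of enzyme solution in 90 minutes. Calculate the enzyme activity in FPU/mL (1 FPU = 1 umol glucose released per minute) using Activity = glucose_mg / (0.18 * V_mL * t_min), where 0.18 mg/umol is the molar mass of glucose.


Activity = glucose_mg / (0.18 mg/umol * V_mL * t_min)
= 3.09 / (0.18 * 0.5 * 90)
= 0.3815 FPU/mL

0.3815 FPU/mL


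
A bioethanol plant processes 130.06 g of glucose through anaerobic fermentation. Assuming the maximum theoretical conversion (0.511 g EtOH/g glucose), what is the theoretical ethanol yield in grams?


Theoretical ethanol yield: m_EtOH = 0.511 * m_glucose
m_EtOH = 0.511 * 130.06 = 66.4607 g

66.4607 g


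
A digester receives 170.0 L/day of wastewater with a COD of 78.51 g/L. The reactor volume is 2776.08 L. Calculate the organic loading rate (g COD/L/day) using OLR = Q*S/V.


OLR = Q * S / V
= 170.0 * 78.51 / 2776.08
= 4.8078 g/L/day

4.8078 g/L/day


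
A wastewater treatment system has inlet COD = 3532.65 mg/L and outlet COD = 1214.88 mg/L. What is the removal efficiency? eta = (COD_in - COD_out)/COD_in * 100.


eta = (COD_in - COD_out) / COD_in * 100
= (3532.65 - 1214.88) / 3532.65 * 100
= 65.6100%

65.6100%


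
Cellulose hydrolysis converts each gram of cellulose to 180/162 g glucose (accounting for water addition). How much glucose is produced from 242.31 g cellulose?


glucose = cellulose * 180/162
= 242.31 * 180/162
= 269.2333 g

269.2333 g


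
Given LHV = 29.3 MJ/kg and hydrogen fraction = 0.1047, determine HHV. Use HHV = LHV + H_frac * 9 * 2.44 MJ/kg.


HHV = LHV + H_frac * 9 * 2.44
= 29.3 + 0.1047 * 9 * 2.44
= 31.5992 MJ/kg

31.5992 MJ/kg


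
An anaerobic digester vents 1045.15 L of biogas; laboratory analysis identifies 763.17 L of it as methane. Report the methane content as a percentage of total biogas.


CH4% = V_CH4 / V_total * 100
= 763.17 / 1045.15 * 100
= 73.0201%

73.0201%


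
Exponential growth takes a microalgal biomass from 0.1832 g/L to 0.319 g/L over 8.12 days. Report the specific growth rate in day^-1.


mu = ln(X2/X1) / dt
= ln(0.319/0.1832) / 8.12
= 0.0683 per day

0.0683 per day


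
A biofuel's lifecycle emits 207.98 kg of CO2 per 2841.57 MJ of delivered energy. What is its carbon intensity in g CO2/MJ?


CI = CO2 * 1000 / E
= 207.98 * 1000 / 2841.57
= 73.1919 g CO2/MJ

73.1919 g CO2/MJ


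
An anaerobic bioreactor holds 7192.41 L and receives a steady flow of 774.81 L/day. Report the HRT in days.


HRT = V / Q
= 7192.41 / 774.81
= 9.2828 days

9.2828 days


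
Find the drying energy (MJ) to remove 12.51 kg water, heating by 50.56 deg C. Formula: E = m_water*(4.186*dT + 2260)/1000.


E = m_water * (4.186 * dT + 2260) / 1000
= 12.51 * (4.186 * 50.56 + 2260) / 1000
= 30.9203 MJ

30.9203 MJ


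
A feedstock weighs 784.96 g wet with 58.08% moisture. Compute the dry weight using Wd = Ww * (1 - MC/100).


Wd = Ww * (1 - MC/100)
= 784.96 * (1 - 58.08/100)
= 329.0552 g

329.0552 g


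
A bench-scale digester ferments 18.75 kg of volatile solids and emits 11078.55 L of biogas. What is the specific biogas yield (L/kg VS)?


Y = V / VS
= 11078.55 / 18.75
= 590.8560 L/kg VS

590.8560 L/kg VS


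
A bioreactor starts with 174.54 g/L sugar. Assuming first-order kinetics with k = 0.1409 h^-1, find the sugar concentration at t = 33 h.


S = S0 * exp(-k * t)
S = 174.54 * exp(-0.1409 * 33)
S = 1.6694 g/L

1.6694 g/L


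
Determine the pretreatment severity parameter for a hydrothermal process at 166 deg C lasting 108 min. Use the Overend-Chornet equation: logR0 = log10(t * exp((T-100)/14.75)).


logR0 = log10(t * exp((T - 100) / 14.75))
= log10(108 * exp((166 - 100) / 14.75))
= 3.9767

3.9767


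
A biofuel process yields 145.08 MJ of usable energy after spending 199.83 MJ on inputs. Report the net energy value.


NEV = E_out - E_in
= 145.08 - 199.83
= -54.7500 MJ

-54.7500 MJ


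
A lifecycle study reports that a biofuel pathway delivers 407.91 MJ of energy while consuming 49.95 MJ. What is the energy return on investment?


EROI = E_out / E_in
= 407.91 / 49.95
= 8.1664

8.1664


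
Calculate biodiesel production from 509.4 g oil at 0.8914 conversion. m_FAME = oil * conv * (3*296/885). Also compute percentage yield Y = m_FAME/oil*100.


m_FAME = oil * conv * (3 * 296 / 885) = oil * conv * (888/885)
= 509.4 * 0.8914 * 888 / 885
= 455.6184 g
Y = m_FAME / oil * 100 = conv * (888/885) * 100
= 0.8914 * 888 / 885 * 100
= 89.44%

455.6184 g FAME; Y = 89.44%


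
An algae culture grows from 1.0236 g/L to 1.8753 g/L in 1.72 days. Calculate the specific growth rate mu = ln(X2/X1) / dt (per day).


mu = ln(X2/X1) / dt
= ln(1.8753/1.0236) / 1.72
= 0.3520 per day

0.3520 per day


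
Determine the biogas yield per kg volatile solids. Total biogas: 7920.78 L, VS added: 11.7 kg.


Y = V / VS
= 7920.78 / 11.7
= 676.9897 L/kg VS

676.9897 L/kg VS


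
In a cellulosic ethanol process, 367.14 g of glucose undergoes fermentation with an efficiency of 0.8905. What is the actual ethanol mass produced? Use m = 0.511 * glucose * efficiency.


Actual ethanol: m = 0.511 * 367.14 * 0.8905
m = 167.0654 g

167.0654 g


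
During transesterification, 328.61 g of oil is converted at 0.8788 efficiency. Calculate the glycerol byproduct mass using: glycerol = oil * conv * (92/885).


glycerol = oil * conv * (92/885)
= 328.61 * 0.8788 * 92 / 885
= 30.0203 g

30.0203 g


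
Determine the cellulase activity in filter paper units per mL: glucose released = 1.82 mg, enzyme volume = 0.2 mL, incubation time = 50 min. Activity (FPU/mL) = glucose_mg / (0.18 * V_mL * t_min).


Activity = glucose_mg / (0.18 mg/umol * V_mL * t_min)
= 1.82 / (0.18 * 0.2 * 50)
= 1.0111 FPU/mL

1.0111 FPU/mL


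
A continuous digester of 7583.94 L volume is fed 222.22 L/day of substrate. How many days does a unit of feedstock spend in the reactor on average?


HRT = V / Q
= 7583.94 / 222.22
= 34.1281 days

34.1281 days


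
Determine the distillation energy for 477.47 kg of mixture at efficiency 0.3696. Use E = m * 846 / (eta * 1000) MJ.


E = m * 846 / (eta * 1000)
= 477.47 * 846 / (0.3696 * 1000)
= 1092.9102 MJ

1092.9102 MJ


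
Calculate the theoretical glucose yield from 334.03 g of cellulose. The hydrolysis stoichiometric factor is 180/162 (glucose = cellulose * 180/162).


glucose = cellulose * 180/162
= 334.03 * 180/162
= 371.1444 g

371.1444 g


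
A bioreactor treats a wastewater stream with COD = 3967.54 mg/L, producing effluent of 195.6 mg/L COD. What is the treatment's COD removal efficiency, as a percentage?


eta = (COD_in - COD_out) / COD_in * 100
= (3967.54 - 195.6) / 3967.54 * 100
= 95.0700%

95.0700%


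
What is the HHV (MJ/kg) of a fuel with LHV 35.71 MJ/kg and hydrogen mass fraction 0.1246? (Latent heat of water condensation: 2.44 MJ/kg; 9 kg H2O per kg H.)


HHV = LHV + H_frac * 9 * 2.44
= 35.71 + 0.1246 * 9 * 2.44
= 38.4462 MJ/kg

38.4462 MJ/kg


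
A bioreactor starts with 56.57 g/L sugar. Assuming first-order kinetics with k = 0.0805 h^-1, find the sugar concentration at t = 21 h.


S = S0 * exp(-k * t)
S = 56.57 * exp(-0.0805 * 21)
S = 10.4331 g/L

10.4331 g/L


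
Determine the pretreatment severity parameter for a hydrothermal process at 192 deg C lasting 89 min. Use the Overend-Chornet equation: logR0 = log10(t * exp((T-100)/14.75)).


logR0 = log10(t * exp((T - 100) / 14.75))
= log10(89 * exp((192 - 100) / 14.75))
= 4.6582

4.6582


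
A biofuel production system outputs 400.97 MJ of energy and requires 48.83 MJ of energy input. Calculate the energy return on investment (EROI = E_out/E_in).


EROI = E_out / E_in
= 400.97 / 48.83
= 8.2116

8.2116


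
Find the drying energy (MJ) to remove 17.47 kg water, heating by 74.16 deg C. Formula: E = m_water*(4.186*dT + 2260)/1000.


E = m_water * (4.186 * dT + 2260) / 1000
= 17.47 * (4.186 * 74.16 + 2260) / 1000
= 44.9055 MJ

44.9055 MJ


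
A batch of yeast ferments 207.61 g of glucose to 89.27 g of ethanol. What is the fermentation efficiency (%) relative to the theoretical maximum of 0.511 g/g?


Fermentation efficiency = (actual / (0.511 * glucose)) * 100
= (89.27 / (0.511 * 207.61)) * 100
= 84.1466%

84.1466%


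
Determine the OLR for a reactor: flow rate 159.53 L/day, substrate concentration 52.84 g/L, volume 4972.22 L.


OLR = Q * S / V
= 159.53 * 52.84 / 4972.22
= 1.6953 g/L/day

1.6953 g/L/day


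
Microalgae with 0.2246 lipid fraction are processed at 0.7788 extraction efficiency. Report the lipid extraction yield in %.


Y = lipid_content * extraction_eff * 100
= 0.2246 * 0.7788 * 100
= 17.4918%

17.4918%


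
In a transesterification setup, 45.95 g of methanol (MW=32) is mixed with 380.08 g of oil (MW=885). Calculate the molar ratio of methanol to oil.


Molar ratio = n_MeOH / n_oil = (MeOH/32) / (oil/885) = (MeOH * 885) / (32 * oil)
= (45.95 * 885) / (32 * 380.08)
= 3.3435

3.3435


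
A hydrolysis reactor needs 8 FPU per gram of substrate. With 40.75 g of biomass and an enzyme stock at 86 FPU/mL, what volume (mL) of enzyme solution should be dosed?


V = dosage * m_sub / activity
V = 8 * 40.75 / 86
V = 3.7907 mL

3.7907 mL


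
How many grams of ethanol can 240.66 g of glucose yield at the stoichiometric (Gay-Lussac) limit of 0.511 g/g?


Theoretical ethanol yield: m_EtOH = 0.511 * m_glucose
m_EtOH = 0.511 * 240.66 = 122.9773 g

122.9773 g


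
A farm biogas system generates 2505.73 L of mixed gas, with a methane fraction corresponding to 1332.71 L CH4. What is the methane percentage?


CH4% = V_CH4 / V_total * 100
= 1332.71 / 2505.73 * 100
= 53.1865%

53.1865%


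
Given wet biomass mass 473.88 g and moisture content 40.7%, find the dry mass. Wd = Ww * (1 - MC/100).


Wd = Ww * (1 - MC/100)
= 473.88 * (1 - 40.7/100)
= 281.0108 g

281.0108 g


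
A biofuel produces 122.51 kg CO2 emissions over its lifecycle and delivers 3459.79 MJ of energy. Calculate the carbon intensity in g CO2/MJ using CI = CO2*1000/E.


CI = CO2 * 1000 / E
= 122.51 * 1000 / 3459.79
= 35.4097 g CO2/MJ

35.4097 g CO2/MJ


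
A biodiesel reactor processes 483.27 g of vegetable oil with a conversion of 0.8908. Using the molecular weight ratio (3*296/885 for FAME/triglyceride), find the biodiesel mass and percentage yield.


m_FAME = oil * conv * (3 * 296 / 885) = oil * conv * (888/885)
= 483.27 * 0.8908 * 888 / 885
= 431.9562 g
Y = m_FAME / oil * 100 = conv * (888/885) * 100
= 0.8908 * 888 / 885 * 100
= 89.38%

431.9562 g FAME; Y = 89.38%


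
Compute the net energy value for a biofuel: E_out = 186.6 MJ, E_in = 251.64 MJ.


NEV = E_out - E_in
= 186.6 - 251.64
= -65.0400 MJ

-65.0400 MJ


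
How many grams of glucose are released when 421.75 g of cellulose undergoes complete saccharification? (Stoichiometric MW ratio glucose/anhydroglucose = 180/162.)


glucose = cellulose * 180/162
= 421.75 * 180/162
= 468.6111 g

468.6111 g


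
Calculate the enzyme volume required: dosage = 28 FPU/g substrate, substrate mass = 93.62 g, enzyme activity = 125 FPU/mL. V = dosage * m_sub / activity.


V = dosage * m_sub / activity
V = 28 * 93.62 / 125
V = 20.9709 mL

20.9709 mL


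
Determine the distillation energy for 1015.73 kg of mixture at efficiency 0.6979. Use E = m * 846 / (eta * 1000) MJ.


E = m * 846 / (eta * 1000)
= 1015.73 * 846 / (0.6979 * 1000)
= 1231.2761 MJ

1231.2761 MJ


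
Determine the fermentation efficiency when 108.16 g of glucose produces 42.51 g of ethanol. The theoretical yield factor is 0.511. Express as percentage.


Fermentation efficiency = (actual / (0.511 * glucose)) * 100
= (42.51 / (0.511 * 108.16)) * 100
= 76.9137%

76.9137%


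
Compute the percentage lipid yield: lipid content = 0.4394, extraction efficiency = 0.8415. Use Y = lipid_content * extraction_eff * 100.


Y = lipid_content * extraction_eff * 100
= 0.4394 * 0.8415 * 100
= 36.9755%

36.9755%


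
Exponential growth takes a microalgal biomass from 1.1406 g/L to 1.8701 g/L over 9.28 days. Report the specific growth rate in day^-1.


mu = ln(X2/X1) / dt
= ln(1.8701/1.1406) / 9.28
= 0.0533 per day

0.0533 per day


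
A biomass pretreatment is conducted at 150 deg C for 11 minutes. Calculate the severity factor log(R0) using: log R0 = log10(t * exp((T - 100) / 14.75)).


logR0 = log10(t * exp((T - 100) / 14.75))
= log10(11 * exp((150 - 100) / 14.75))
= 2.5136

2.5136


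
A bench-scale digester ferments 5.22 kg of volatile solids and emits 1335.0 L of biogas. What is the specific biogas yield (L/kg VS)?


Y = V / VS
= 1335.0 / 5.22
= 255.7471 L/kg VS

255.7471 L/kg VS


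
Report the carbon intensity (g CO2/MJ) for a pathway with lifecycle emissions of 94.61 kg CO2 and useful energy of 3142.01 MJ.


CI = CO2 * 1000 / E
= 94.61 * 1000 / 3142.01
= 30.1113 g CO2/MJ

30.1113 g CO2/MJ


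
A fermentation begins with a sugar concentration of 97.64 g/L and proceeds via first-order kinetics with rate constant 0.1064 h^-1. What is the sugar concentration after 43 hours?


S = S0 * exp(-k * t)
S = 97.64 * exp(-0.1064 * 43)
S = 1.0061 g/L

1.0061 g/L


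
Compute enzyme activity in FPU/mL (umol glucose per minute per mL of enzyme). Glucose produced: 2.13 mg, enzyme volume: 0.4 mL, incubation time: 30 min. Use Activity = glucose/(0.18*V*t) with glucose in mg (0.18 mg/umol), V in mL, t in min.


Activity = glucose_mg / (0.18 mg/umol * V_mL * t_min)
= 2.13 / (0.18 * 0.4 * 30)
= 0.9861 FPU/mL

0.9861 FPU/mL


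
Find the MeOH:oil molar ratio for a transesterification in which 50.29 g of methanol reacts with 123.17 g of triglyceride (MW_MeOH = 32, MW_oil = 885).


Molar ratio = n_MeOH / n_oil = (MeOH/32) / (oil/885) = (MeOH * 885) / (32 * oil)
= (50.29 * 885) / (32 * 123.17)
= 11.2920

11.2920


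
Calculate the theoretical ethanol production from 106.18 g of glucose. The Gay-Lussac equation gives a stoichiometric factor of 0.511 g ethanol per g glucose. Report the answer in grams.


Theoretical ethanol yield: m_EtOH = 0.511 * m_glucose
m_EtOH = 0.511 * 106.18 = 54.2580 g

54.2580 g


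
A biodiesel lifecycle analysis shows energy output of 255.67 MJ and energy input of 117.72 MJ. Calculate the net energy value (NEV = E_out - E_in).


NEV = E_out - E_in
= 255.67 - 117.72
= 137.9500 MJ

137.9500 MJ


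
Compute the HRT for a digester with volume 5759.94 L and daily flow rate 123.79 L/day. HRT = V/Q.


HRT = V / Q
= 5759.94 / 123.79
= 46.5299 days

46.5299 days


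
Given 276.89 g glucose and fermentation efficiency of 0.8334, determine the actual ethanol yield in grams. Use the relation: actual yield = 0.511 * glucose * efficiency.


Actual ethanol: m = 0.511 * 276.89 * 0.8334
m = 117.9184 g

117.9184 g


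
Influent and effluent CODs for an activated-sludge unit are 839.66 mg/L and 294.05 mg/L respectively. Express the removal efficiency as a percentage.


eta = (COD_in - COD_out) / COD_in * 100
= (839.66 - 294.05) / 839.66 * 100
= 64.9799%

64.9799%


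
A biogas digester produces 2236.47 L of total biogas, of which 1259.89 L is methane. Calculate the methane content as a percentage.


CH4% = V_CH4 / V_total * 100
= 1259.89 / 2236.47 * 100
= 56.3339%

56.3339%


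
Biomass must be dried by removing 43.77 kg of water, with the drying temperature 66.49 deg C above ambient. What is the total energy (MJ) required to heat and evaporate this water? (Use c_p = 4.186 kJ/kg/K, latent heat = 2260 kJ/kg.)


E = m_water * (4.186 * dT + 2260) / 1000
= 43.77 * (4.186 * 66.49 + 2260) / 1000
= 111.1026 MJ

111.1026 MJ


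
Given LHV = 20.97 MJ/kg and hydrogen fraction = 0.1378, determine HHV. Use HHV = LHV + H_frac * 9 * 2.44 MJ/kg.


HHV = LHV + H_frac * 9 * 2.44
= 20.97 + 0.1378 * 9 * 2.44
= 23.9961 MJ/kg

23.9961 MJ/kg


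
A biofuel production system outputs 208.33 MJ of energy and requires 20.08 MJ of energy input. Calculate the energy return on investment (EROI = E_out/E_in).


EROI = E_out / E_in
= 208.33 / 20.08
= 10.3750

10.3750


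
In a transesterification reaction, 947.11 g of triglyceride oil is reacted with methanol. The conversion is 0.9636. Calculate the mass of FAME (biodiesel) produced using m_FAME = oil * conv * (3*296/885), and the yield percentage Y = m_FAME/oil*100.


m_FAME = oil * conv * (3 * 296 / 885) = oil * conv * (888/885)
= 947.11 * 0.9636 * 888 / 885
= 915.7289 g
Y = m_FAME / oil * 100 = conv * (888/885) * 100
= 0.9636 * 888 / 885 * 100
= 96.69%

915.7289 g FAME; Y = 96.69%


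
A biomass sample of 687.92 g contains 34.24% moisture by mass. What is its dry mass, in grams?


Wd = Ww * (1 - MC/100)
= 687.92 * (1 - 34.24/100)
= 452.3762 g

452.3762 g


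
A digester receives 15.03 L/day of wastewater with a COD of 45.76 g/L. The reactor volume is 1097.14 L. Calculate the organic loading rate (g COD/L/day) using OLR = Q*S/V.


OLR = Q * S / V
= 15.03 * 45.76 / 1097.14
= 0.6269 g/L/day

0.6269 g/L/day


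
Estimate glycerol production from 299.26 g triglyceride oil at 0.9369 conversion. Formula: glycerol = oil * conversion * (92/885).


glycerol = oil * conv * (92/885)
= 299.26 * 0.9369 * 92 / 885
= 29.1465 g

29.1465 g


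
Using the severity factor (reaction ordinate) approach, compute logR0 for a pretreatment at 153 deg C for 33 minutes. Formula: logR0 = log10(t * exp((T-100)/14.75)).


logR0 = log10(t * exp((T - 100) / 14.75))
= log10(33 * exp((153 - 100) / 14.75))
= 3.0790

3.0790


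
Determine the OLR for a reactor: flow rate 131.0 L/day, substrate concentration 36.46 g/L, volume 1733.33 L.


OLR = Q * S / V
= 131.0 * 36.46 / 1733.33
= 2.7555 g/L/day

2.7555 g/L/day


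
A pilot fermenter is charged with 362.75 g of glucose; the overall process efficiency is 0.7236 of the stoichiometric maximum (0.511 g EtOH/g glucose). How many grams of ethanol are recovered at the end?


Actual ethanol: m = 0.511 * 362.75 * 0.7236
m = 134.1303 g

134.1303 g


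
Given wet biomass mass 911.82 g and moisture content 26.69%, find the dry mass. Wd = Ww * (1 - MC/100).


Wd = Ww * (1 - MC/100)
= 911.82 * (1 - 26.69/100)
= 668.4552 g

668.4552 g


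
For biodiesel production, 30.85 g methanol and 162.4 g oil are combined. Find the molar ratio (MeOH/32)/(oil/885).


Molar ratio = n_MeOH / n_oil = (MeOH/32) / (oil/885) = (MeOH * 885) / (32 * oil)
= (30.85 * 885) / (32 * 162.4)
= 5.2537

5.2537


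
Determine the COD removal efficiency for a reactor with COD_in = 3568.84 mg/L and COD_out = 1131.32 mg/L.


eta = (COD_in - COD_out) / COD_in * 100
= (3568.84 - 1131.32) / 3568.84 * 100
= 68.3001%

68.3001%


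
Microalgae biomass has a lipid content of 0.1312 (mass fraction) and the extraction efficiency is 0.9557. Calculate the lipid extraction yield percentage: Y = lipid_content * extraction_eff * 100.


Y = lipid_content * extraction_eff * 100
= 0.1312 * 0.9557 * 100
= 12.5388%

12.5388%


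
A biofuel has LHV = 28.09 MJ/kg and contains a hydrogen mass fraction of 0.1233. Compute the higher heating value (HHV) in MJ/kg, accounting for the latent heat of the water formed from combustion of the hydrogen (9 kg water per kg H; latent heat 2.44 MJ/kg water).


HHV = LHV + H_frac * 9 * 2.44
= 28.09 + 0.1233 * 9 * 2.44
= 30.7977 MJ/kg

30.7977 MJ/kg


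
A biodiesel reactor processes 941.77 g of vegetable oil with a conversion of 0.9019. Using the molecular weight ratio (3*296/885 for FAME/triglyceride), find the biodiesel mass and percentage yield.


m_FAME = oil * conv * (3 * 296 / 885) = oil * conv * (888/885)
= 941.77 * 0.9019 * 888 / 885
= 852.2616 g
Y = m_FAME / oil * 100 = conv * (888/885) * 100
= 0.9019 * 888 / 885 * 100
= 90.50%

852.2616 g FAME; Y = 90.50%


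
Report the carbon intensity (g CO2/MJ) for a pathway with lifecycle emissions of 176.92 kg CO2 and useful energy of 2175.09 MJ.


CI = CO2 * 1000 / E
= 176.92 * 1000 / 2175.09
= 81.3392 g CO2/MJ

81.3392 g CO2/MJ


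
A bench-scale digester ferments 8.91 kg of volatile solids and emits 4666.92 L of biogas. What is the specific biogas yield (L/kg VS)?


Y = V / VS
= 4666.92 / 8.91
= 523.7845 L/kg VS

523.7845 L/kg VS


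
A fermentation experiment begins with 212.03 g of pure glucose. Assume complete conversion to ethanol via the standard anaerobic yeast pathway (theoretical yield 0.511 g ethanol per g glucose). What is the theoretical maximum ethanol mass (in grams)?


Theoretical ethanol yield: m_EtOH = 0.511 * m_glucose
m_EtOH = 0.511 * 212.03 = 108.3473 g

108.3473 g


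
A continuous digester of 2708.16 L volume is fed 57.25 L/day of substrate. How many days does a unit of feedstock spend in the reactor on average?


HRT = V / Q
= 2708.16 / 57.25
= 47.3041 days

47.3041 days


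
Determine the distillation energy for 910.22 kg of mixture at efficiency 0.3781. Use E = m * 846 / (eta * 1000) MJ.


E = m * 846 / (eta * 1000)
= 910.22 * 846 / (0.3781 * 1000)
= 2036.6203 MJ

2036.6203 MJ


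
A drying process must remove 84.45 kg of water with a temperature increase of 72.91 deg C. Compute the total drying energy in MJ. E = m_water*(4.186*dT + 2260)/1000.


E = m_water * (4.186 * dT + 2260) / 1000
= 84.45 * (4.186 * 72.91 + 2260) / 1000
= 216.6312 MJ

216.6312 MJ


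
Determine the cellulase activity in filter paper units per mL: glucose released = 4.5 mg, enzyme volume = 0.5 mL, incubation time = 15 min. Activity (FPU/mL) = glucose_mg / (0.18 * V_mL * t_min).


Activity = glucose_mg / (0.18 mg/umol * V_mL * t_min)
= 4.5 / (0.18 * 0.5 * 15)
= 3.3333 FPU/mL

3.3333 FPU/mL


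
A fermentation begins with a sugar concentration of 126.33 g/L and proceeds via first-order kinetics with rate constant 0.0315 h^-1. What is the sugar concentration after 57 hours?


S = S0 * exp(-k * t)
S = 126.33 * exp(-0.0315 * 57)
S = 20.9764 g/L

20.9764 g/L


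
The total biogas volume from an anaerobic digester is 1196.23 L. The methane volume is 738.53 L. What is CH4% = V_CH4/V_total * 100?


CH4% = V_CH4 / V_total * 100
= 738.53 / 1196.23 * 100
= 61.7381%

61.7381%


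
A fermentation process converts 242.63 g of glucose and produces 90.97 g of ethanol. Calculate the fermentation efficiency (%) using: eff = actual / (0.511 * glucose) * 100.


Fermentation efficiency = (actual / (0.511 * glucose)) * 100
= (90.97 / (0.511 * 242.63)) * 100
= 73.3724%

73.3724%


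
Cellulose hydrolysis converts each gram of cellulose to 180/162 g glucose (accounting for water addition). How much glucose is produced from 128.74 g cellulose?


glucose = cellulose * 180/162
= 128.74 * 180/162
= 143.0444 g

143.0444 g


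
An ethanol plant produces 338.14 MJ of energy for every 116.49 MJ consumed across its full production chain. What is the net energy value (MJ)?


NEV = E_out - E_in
= 338.14 - 116.49
= 221.6500 MJ

221.6500 MJ


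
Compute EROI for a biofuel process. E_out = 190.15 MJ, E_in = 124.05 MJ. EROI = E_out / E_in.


EROI = E_out / E_in
= 190.15 / 124.05
= 1.5328

1.5328


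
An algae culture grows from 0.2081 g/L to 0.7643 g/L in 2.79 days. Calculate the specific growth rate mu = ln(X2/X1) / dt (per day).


mu = ln(X2/X1) / dt
= ln(0.7643/0.2081) / 2.79
= 0.4663 per day

0.4663 per day


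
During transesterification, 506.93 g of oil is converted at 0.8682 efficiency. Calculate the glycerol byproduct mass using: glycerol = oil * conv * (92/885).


glycerol = oil * conv * (92/885)
= 506.93 * 0.8682 * 92 / 885
= 45.7522 g

45.7522 g


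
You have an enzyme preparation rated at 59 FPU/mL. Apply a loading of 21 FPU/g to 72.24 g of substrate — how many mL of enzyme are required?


V = dosage * m_sub / activity
V = 21 * 72.24 / 59
V = 25.7125 mL

25.7125 mL


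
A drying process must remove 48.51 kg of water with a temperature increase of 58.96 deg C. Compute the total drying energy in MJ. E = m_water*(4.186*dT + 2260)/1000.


E = m_water * (4.186 * dT + 2260) / 1000
= 48.51 * (4.186 * 58.96 + 2260) / 1000
= 121.6052 MJ

121.6052 MJ


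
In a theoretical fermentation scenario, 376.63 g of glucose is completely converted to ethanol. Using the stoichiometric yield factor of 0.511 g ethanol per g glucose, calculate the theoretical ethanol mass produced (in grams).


Theoretical ethanol yield: m_EtOH = 0.511 * m_glucose
m_EtOH = 0.511 * 376.63 = 192.4579 g

192.4579 g


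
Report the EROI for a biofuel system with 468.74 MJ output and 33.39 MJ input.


EROI = E_out / E_in
= 468.74 / 33.39
= 14.0383

14.0383


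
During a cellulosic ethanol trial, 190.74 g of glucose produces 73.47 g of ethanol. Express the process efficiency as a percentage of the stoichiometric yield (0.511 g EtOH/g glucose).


Fermentation efficiency = (actual / (0.511 * glucose)) * 100
= (73.47 / (0.511 * 190.74)) * 100
= 75.3785%

75.3785%


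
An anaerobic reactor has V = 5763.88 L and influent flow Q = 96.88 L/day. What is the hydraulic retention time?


HRT = V / Q
= 5763.88 / 96.88
= 59.4950 days

59.4950 days


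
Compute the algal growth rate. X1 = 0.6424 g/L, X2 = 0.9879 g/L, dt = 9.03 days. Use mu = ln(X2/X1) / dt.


mu = ln(X2/X1) / dt
= ln(0.9879/0.6424) / 9.03
= 0.0477 per day

0.0477 per day


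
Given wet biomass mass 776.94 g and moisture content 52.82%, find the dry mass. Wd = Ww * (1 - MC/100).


Wd = Ww * (1 - MC/100)
= 776.94 * (1 - 52.82/100)
= 366.5603 g

366.5603 g


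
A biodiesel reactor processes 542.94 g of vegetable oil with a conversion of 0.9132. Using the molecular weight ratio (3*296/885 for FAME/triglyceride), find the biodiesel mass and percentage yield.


m_FAME = oil * conv * (3 * 296 / 885) = oil * conv * (888/885)
= 542.94 * 0.9132 * 888 / 885
= 497.4935 g
Y = m_FAME / oil * 100 = conv * (888/885) * 100
= 0.9132 * 888 / 885 * 100
= 91.63%

497.4935 g FAME; Y = 91.63%


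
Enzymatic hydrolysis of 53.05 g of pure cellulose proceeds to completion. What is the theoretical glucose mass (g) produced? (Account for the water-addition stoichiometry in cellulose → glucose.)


glucose = cellulose * 180/162
= 53.05 * 180/162
= 58.9444 g

58.9444 g


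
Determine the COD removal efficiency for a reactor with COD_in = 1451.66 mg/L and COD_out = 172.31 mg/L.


eta = (COD_in - COD_out) / COD_in * 100
= (1451.66 - 172.31) / 1451.66 * 100
= 88.1301%

88.1301%


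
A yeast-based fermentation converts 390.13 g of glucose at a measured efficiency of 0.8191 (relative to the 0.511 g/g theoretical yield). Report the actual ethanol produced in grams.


Actual ethanol: m = 0.511 * 390.13 * 0.8191
m = 163.2929 g

163.2929 g


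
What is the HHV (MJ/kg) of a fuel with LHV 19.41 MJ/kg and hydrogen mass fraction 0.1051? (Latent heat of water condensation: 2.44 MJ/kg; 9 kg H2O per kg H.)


HHV = LHV + H_frac * 9 * 2.44
= 19.41 + 0.1051 * 9 * 2.44
= 21.7180 MJ/kg

21.7180 MJ/kg


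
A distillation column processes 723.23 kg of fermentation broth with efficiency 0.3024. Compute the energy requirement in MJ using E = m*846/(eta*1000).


E = m * 846 / (eta * 1000)
= 723.23 * 846 / (0.3024 * 1000)
= 2023.3220 MJ

2023.3220 MJ


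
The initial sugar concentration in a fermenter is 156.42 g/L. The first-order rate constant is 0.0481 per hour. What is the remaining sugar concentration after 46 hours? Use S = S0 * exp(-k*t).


S = S0 * exp(-k * t)
S = 156.42 * exp(-0.0481 * 46)
S = 17.1148 g/L

17.1148 g/L


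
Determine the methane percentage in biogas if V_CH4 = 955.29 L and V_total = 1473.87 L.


CH4% = V_CH4 / V_total * 100
= 955.29 / 1473.87 * 100
= 64.8151%

64.8151%


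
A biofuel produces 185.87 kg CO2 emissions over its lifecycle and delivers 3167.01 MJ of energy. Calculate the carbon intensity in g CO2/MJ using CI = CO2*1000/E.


CI = CO2 * 1000 / E
= 185.87 * 1000 / 3167.01
= 58.6894 g CO2/MJ

58.6894 g CO2/MJ


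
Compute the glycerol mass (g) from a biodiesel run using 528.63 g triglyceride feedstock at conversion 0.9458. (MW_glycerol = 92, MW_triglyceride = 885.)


glycerol = oil * conv * (92/885)
= 528.63 * 0.9458 * 92 / 885
= 51.9751 g

51.9751 g


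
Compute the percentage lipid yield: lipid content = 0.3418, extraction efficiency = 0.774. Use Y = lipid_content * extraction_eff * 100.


Y = lipid_content * extraction_eff * 100
= 0.3418 * 0.774 * 100
= 26.4553%

26.4553%


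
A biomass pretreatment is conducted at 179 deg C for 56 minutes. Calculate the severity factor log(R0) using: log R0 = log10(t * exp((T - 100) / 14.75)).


logR0 = log10(t * exp((T - 100) / 14.75))
= log10(56 * exp((179 - 100) / 14.75))
= 4.0742

4.0742


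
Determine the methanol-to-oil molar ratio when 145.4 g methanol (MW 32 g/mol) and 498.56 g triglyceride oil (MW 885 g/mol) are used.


Molar ratio = n_MeOH / n_oil = (MeOH/32) / (oil/885) = (MeOH * 885) / (32 * oil)
= (145.4 * 885) / (32 * 498.56)
= 8.0657

8.0657


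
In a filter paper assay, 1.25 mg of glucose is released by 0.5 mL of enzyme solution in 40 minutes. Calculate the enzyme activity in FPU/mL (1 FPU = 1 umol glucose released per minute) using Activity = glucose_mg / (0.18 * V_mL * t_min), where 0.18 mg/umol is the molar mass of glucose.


Activity = glucose_mg / (0.18 mg/umol * V_mL * t_min)
= 1.25 / (0.18 * 0.5 * 40)
= 0.3472 FPU/mL

0.3472 FPU/mL


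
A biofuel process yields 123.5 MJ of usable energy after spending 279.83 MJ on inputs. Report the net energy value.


NEV = E_out - E_in
= 123.5 - 279.83
= -156.3300 MJ

-156.3300 MJ


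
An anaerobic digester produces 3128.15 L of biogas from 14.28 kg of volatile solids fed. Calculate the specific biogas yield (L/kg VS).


Y = V / VS
= 3128.15 / 14.28
= 219.0581 L/kg VS

219.0581 L/kg VS


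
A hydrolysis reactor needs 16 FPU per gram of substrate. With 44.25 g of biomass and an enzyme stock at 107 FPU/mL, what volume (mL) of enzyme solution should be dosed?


V = dosage * m_sub / activity
V = 16 * 44.25 / 107
V = 6.6168 mL

6.6168 mL


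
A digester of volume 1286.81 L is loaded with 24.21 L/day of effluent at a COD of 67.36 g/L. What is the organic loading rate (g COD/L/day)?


OLR = Q * S / V
= 24.21 * 67.36 / 1286.81
= 1.2673 g/L/day

1.2673 g/L/day


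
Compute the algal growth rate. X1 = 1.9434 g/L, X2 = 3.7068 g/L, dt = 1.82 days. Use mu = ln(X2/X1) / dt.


mu = ln(X2/X1) / dt
= ln(3.7068/1.9434) / 1.82
= 0.3548 per day

0.3548 per day


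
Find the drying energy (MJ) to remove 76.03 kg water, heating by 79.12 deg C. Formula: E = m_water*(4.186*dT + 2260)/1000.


E = m_water * (4.186 * dT + 2260) / 1000
= 76.03 * (4.186 * 79.12 + 2260) / 1000
= 197.0087 MJ

197.0087 MJ


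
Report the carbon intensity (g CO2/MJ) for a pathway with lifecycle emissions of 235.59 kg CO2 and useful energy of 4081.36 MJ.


CI = CO2 * 1000 / E
= 235.59 * 1000 / 4081.36
= 57.7234 g CO2/MJ

57.7234 g CO2/MJ


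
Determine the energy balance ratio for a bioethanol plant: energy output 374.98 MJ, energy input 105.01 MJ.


EROI = E_out / E_in
= 374.98 / 105.01
= 3.5709

3.5709


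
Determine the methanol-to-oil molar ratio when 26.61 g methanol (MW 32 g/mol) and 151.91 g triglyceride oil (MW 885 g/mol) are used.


Molar ratio = n_MeOH / n_oil = (MeOH/32) / (oil/885) = (MeOH * 885) / (32 * oil)
= (26.61 * 885) / (32 * 151.91)
= 4.8445

4.8445


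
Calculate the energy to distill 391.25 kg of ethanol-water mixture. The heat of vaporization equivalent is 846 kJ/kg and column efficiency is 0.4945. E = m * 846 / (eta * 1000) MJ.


E = m * 846 / (eta * 1000)
= 391.25 * 846 / (0.4945 * 1000)
= 669.3579 MJ

669.3579 MJ


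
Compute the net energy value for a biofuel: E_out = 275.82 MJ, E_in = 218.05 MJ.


NEV = E_out - E_in
= 275.82 - 218.05
= 57.7700 MJ

57.7700 MJ


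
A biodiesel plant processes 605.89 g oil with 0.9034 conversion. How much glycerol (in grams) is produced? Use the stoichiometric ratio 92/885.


glycerol = oil * conv * (92/885)
= 605.89 * 0.9034 * 92 / 885
= 56.9008 g

56.9008 g


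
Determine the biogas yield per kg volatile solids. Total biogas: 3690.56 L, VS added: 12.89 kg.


Y = V / VS
= 3690.56 / 12.89
= 286.3119 L/kg VS

286.3119 L/kg VS


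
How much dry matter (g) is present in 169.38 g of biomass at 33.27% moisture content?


Wd = Ww * (1 - MC/100)
= 169.38 * (1 - 33.27/100)
= 113.0273 g

113.0273 g


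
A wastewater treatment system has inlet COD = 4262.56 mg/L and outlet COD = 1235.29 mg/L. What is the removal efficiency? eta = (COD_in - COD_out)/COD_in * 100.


eta = (COD_in - COD_out) / COD_in * 100
= (4262.56 - 1235.29) / 4262.56 * 100
= 71.0200%

71.0200%


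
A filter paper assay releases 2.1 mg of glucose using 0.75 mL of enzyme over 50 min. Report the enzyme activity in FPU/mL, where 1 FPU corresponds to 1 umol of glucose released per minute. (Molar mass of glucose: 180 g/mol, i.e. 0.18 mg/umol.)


Activity = glucose_mg / (0.18 mg/umol * V_mL * t_min)
= 2.1 / (0.18 * 0.75 * 50)
= 0.3111 FPU/mL

0.3111 FPU/mL


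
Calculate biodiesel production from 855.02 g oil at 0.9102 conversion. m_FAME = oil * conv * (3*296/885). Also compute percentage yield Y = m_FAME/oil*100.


m_FAME = oil * conv * (3 * 296 / 885) = oil * conv * (888/885)
= 855.02 * 0.9102 * 888 / 885
= 780.8773 g
Y = m_FAME / oil * 100 = conv * (888/885) * 100
= 0.9102 * 888 / 885 * 100
= 91.33%

780.8773 g FAME; Y = 91.33%
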